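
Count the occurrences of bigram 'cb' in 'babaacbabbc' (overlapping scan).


Scanning 'babaacbabbc' for bigram 'cb':
  Position 0: 'ba' -> no
  Position 1: 'ab' -> no
  Position 2: 'ba' -> no
  Position 3: 'aa' -> no
  Position 4: 'ac' -> no
  Position 5: 'cb' -> MATCH
  Position 6: 'ba' -> no
  Position 7: 'ab' -> no
  Position 8: 'bb' -> no
  Position 9: 'bc' -> no
Total matches: 1

1


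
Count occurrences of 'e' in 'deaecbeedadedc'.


Scanning 'deaecbeedadedc' for 'e':
  Position 1: 'e' -> MATCH (count: 1)
  Position 3: 'e' -> MATCH (count: 2)
  Position 6: 'e' -> MATCH (count: 3)
  Position 7: 'e' -> MATCH (count: 4)
  Position 11: 'e' -> MATCH (count: 5)
Total occurrences of 'e': 5

5


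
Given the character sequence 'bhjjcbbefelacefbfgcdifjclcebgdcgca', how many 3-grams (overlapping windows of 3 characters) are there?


String 'bhjjcbbefelacefbfgcdifjclcebgdcgca' has length L = 34.
Number of overlapping n-grams = L - n + 1
Substituting: 34 - 3 + 1 = 32

32


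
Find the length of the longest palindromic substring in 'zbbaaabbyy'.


Scanning 'zbbaaabbyy' for palindromic substrings.
Substring at positions 1-7: 'bbaaabb'.
Check: reverse('bbaaabb') = 'bbaaabb' -> palindrome confirmed.
Neighbouring characters ('z' / 'y') break symmetry, so it cannot extend further.
No longer palindromic substring exists; longest length = 7

7


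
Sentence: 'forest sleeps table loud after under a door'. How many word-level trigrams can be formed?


Word trigrams from [8] words:
  Trigram 1: (forest sleeps table)
  Trigram 2: (sleeps table loud)
  Trigram 3: (table loud after)
  Trigram 4: (loud after under)
  Trigram 5: (after under a)
  Trigram 6: (under a door)
Total word trigrams: 8 - 2 = 6

6


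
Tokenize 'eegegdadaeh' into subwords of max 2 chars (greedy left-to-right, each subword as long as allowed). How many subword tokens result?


'eegegdadaeh' has 11 characters.
Chunking with max size 2:
  Chunk 1: 'ee' (positions 0-1)
  Chunk 2: 'ge' (positions 2-3)
  Chunk 3: 'gd' (positions 4-5)
  Chunk 4: 'ad' (positions 6-7)
  Chunk 5: 'ae' (positions 8-9)
  Chunk 6: 'h' (positions 10-10)
Total chunks: ceil(11 / 2) = 6

6


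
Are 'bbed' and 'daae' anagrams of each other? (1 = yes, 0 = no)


Sort characters of 'bbed': 'bbde'
Sort characters of 'daae': 'aade'
Sorted forms differ -> they are NOT anagrams
Result: 0

0


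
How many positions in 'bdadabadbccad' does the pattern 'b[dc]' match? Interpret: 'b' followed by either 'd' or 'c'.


Pattern: b[dc] means 'b' followed by either 'd' or 'c'.
Scanning 'bdadabadbccad' position-by-position:
  Pos 0: window 'bd' -> MATCH
  Pos 1: window 'da' -> no
  Pos 2: window 'ad' -> no
  Pos 3: window 'da' -> no
  Pos 4: window 'ab' -> no
  Pos 5: window 'ba' -> no
  Pos 6: window 'ad' -> no
  Pos 7: window 'db' -> no
  Pos 8: window 'bc' -> MATCH
  Pos 9: window 'cc' -> no
  Pos 10: window 'ca' -> no
  Pos 11: window 'ad' -> no
  Pos 12: window 'd' -> no
Total matches: 2

2


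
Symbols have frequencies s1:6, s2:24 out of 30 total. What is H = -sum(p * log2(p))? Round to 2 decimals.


Computing entropy H = -sum(p_i * log2(p_i)):
  s1: p = 6/30 = 0.2000, -p*log2(p) = 0.4644
  s2: p = 24/30 = 0.8000, -p*log2(p) = 0.2575
H = sum of terms = 0.7219
Rounded to 2 decimals: 0.72

0.72


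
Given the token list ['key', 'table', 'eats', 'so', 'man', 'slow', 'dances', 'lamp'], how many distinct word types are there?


Listing all tokens and tracking unique types:
  Token 1: 'key' -> NEW (unique so far: 1)
  Token 2: 'table' -> NEW (unique so far: 2)
  Token 3: 'eats' -> NEW (unique so far: 3)
  Token 4: 'so' -> NEW (unique so far: 4)
  Token 5: 'man' -> NEW (unique so far: 5)
  Token 6: 'slow' -> NEW (unique so far: 6)
  Token 7: 'dances' -> NEW (unique so far: 7)
  Token 8: 'lamp' -> NEW (unique so far: 8)
Unique types: ('dances', 'eats', 'key', 'lamp', 'man', 'slow', 'so', 'table')
Vocabulary size: 8

8


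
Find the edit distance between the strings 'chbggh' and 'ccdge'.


Building DP table for s1='chbggh' (len 6) and s2='ccdge' (len 5):
       c  c  d  g  e
    0  1  2  3  4  5
  c 1  0  1  2  3  4
  h 2  1  1  2  3  4
  b 3  2  2  2  3  4
  g 4  3  3  3  2  3
  g 5  4  4  4  3  3
  h 6  5  5  5  4  4
Edit distance = dp[6][5] = 4

4


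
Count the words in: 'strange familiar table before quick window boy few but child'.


Counting words by splitting on spaces:
  Word 1: 'strange'
  Word 2: 'familiar'
  Word 3: 'table'
  Word 4: 'before'
  Word 5: 'quick'
  Word 6: 'window'
  Word 7: 'boy'
  Word 8: 'few'
  Word 9: 'but'
  Word 10: 'child'
Total words: 10

10


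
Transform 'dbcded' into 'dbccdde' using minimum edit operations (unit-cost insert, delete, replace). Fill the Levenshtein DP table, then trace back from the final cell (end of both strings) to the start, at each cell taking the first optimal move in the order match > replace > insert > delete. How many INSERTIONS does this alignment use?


Edit distance = 3. Backtracking from cell (6, 7) with preference match > replace > insert > delete,
then listing the resulting alignment 'dbcded' -> 'dbccdde' left to right:
  Step 1: keep 'd'
  Step 2: keep 'b'
  Step 3: insert 'c' [insertion #1]
  Step 4: keep 'c'
  Step 5: keep 'd'
  Step 6: replace e->d
  Step 7: replace d->e
Total insertions: 1

1


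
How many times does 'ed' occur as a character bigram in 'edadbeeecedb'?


Scanning 'edadbeeecedb' for bigram 'ed':
  Position 0: 'ed' -> MATCH
  Position 1: 'da' -> no
  Position 2: 'ad' -> no
  Position 3: 'db' -> no
  Position 4: 'be' -> no
  Position 5: 'ee' -> no
  Position 6: 'ee' -> no
  Position 7: 'ec' -> no
  Position 8: 'ce' -> no
  Position 9: 'ed' -> MATCH
  Position 10: 'db' -> no
Total matches: 2

2


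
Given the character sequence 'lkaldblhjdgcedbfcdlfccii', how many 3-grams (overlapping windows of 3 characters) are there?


String 'lkaldblhjdgcedbfcdlfccii' has length L = 24.
Number of overlapping n-grams = L - n + 1
Substituting: 24 - 3 + 1 = 22

22


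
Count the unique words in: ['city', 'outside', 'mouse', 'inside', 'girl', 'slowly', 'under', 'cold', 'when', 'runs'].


Listing all tokens and tracking unique types:
  Token 1: 'city' -> NEW (unique so far: 1)
  Token 2: 'outside' -> NEW (unique so far: 2)
  Token 3: 'mouse' -> NEW (unique so far: 3)
  Token 4: 'inside' -> NEW (unique so far: 4)
  Token 5: 'girl' -> NEW (unique so far: 5)
  Token 6: 'slowly' -> NEW (unique so far: 6)
  Token 7: 'under' -> NEW (unique so far: 7)
  Token 8: 'cold' -> NEW (unique so far: 8)
  Token 9: 'when' -> NEW (unique so far: 9)
  Token 10: 'runs' -> NEW (unique so far: 10)
Unique types: ('city', 'cold', 'girl', 'inside', 'mouse', 'outside', 'runs', 'slowly', 'under', 'when')
Vocabulary size: 10

10


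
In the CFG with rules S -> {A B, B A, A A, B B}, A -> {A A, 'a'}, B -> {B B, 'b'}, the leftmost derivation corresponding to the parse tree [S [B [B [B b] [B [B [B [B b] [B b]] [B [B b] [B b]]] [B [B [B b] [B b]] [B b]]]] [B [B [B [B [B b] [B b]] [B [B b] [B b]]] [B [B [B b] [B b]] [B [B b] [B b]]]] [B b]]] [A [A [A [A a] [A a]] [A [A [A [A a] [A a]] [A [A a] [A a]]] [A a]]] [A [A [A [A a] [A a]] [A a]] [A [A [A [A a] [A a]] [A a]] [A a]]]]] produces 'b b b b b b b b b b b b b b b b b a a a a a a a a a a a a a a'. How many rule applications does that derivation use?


Every bracketed nonterminal node [X ...] in the tree is produced by exactly one rule application.
Reading the tree off as a leftmost derivation:
  Step 1: S  =>  B A   (applied S -> B A)
  Step 2: B A  =>  B B A   (applied B -> B B)
  Step 3: B B A  =>  B B B A   (applied B -> B B)
  Step 4: B B B A  =>  b B B A   (applied B -> b)
  Step 5: b B B A  =>  b B B B A   (applied B -> B B)
  Step 6: b B B B A  =>  b B B B B A   (applied B -> B B)
  Step 7: b B B B B A  =>  b B B B B B A   (applied B -> B B)
  Step 8: b B B B B B A  =>  b b B B B B A   (applied B -> b)
  Step 9: b b B B B B A  =>  b b b B B B A   (applied B -> b)
  Step 10: b b b B B B A  =>  b b b B B B B A   (applied B -> B B)
  Step 11: b b b B B B B A  =>  b b b b B B B A   (applied B -> b)
  Step 12: b b b b B B B A  =>  b b b b b B B A   (applied B -> b)
  Step 13: b b b b b B B A  =>  b b b b b B B B A   (applied B -> B B)
  Step 14: b b b b b B B B A  =>  b b b b b B B B B A   (applied B -> B B)
  Step 15: b b b b b B B B B A  =>  b b b b b b B B B A   (applied B -> b)
  Step 16: b b b b b b B B B A  =>  b b b b b b b B B A   (applied B -> b)
  Step 17: b b b b b b b B B A  =>  b b b b b b b b B A   (applied B -> b)
  Step 18: b b b b b b b b B A  =>  b b b b b b b b B B A   (applied B -> B B)
  Step 19: b b b b b b b b B B A  =>  b b b b b b b b B B B A   (applied B -> B B)
  Step 20: b b b b b b b b B B B A  =>  b b b b b b b b B B B B A   (applied B -> B B)
  Step 21: b b b b b b b b B B B B A  =>  b b b b b b b b B B B B B A   (applied B -> B B)
  Step 22: b b b b b b b b B B B B B A  =>  b b b b b b b b b B B B B A   (applied B -> b)
  Step 23: b b b b b b b b b B B B B A  =>  b b b b b b b b b b B B B A   (applied B -> b)
  Step 24: b b b b b b b b b b B B B A  =>  b b b b b b b b b b B B B B A   (applied B -> B B)
  Step 25: b b b b b b b b b b B B B B A  =>  b b b b b b b b b b b B B B A   (applied B -> b)
  Step 26: b b b b b b b b b b b B B B A  =>  b b b b b b b b b b b b B B A   (applied B -> b)
  Step 27: b b b b b b b b b b b b B B A  =>  b b b b b b b b b b b b B B B A   (applied B -> B B)
  Step 28: b b b b b b b b b b b b B B B A  =>  b b b b b b b b b b b b B B B B A   (applied B -> B B)
  Step 29: b b b b b b b b b b b b B B B B A  =>  b b b b b b b b b b b b b B B B A   (applied B -> b)
  Step 30: b b b b b b b b b b b b b B B B A  =>  b b b b b b b b b b b b b b B B A   (applied B -> b)
  Step 31: b b b b b b b b b b b b b b B B A  =>  b b b b b b b b b b b b b b B B B A   (applied B -> B B)
  Step 32: b b b b b b b b b b b b b b B B B A  =>  b b b b b b b b b b b b b b b B B A   (applied B -> b)
  Step 33: b b b b b b b b b b b b b b b B B A  =>  b b b b b b b b b b b b b b b b B A   (applied B -> b)
  Step 34: b b b b b b b b b b b b b b b b B A  =>  b b b b b b b b b b b b b b b b b A   (applied B -> b)
  Step 35: b b b b b b b b b b b b b b b b b A  =>  b b b b b b b b b b b b b b b b b A A   (applied A -> A A)
  Step 36: b b b b b b b b b b b b b b b b b A A  =>  b b b b b b b b b b b b b b b b b A A A   (applied A -> A A)
  Step 37: b b b b b b b b b b b b b b b b b A A A  =>  b b b b b b b b b b b b b b b b b A A A A   (applied A -> A A)
  Step 38: b b b b b b b b b b b b b b b b b A A A A  =>  b b b b b b b b b b b b b b b b b a A A A   (applied A -> a)
  Step 39: b b b b b b b b b b b b b b b b b a A A A  =>  b b b b b b b b b b b b b b b b b a a A A   (applied A -> a)
  Step 40: b b b b b b b b b b b b b b b b b a a A A  =>  b b b b b b b b b b b b b b b b b a a A A A   (applied A -> A A)
  Step 41: b b b b b b b b b b b b b b b b b a a A A A  =>  b b b b b b b b b b b b b b b b b a a A A A A   (applied A -> A A)
  Step 42: b b b b b b b b b b b b b b b b b a a A A A A  =>  b b b b b b b b b b b b b b b b b a a A A A A A   (applied A -> A A)
  Step 43: b b b b b b b b b b b b b b b b b a a A A A A A  =>  b b b b b b b b b b b b b b b b b a a a A A A A   (applied A -> a)
  Step 44: b b b b b b b b b b b b b b b b b a a a A A A A  =>  b b b b b b b b b b b b b b b b b a a a a A A A   (applied A -> a)
  Step 45: b b b b b b b b b b b b b b b b b a a a a A A A  =>  b b b b b b b b b b b b b b b b b a a a a A A A A   (applied A -> A A)
  Step 46: b b b b b b b b b b b b b b b b b a a a a A A A A  =>  b b b b b b b b b b b b b b b b b a a a a a A A A   (applied A -> a)
  Step 47: b b b b b b b b b b b b b b b b b a a a a a A A A  =>  b b b b b b b b b b b b b b b b b a a a a a a A A   (applied A -> a)
  Step 48: b b b b b b b b b b b b b b b b b a a a a a a A A  =>  b b b b b b b b b b b b b b b b b a a a a a a a A   (applied A -> a)
  Step 49: b b b b b b b b b b b b b b b b b a a a a a a a A  =>  b b b b b b b b b b b b b b b b b a a a a a a a A A   (applied A -> A A)
  Step 50: b b b b b b b b b b b b b b b b b a a a a a a a A A  =>  b b b b b b b b b b b b b b b b b a a a a a a a A A A   (applied A -> A A)
  Step 51: b b b b b b b b b b b b b b b b b a a a a a a a A A A  =>  b b b b b b b b b b b b b b b b b a a a a a a a A A A A   (applied A -> A A)
  Step 52: b b b b b b b b b b b b b b b b b a a a a a a a A A A A  =>  b b b b b b b b b b b b b b b b b a a a a a a a a A A A   (applied A -> a)
  Step 53: b b b b b b b b b b b b b b b b b a a a a a a a a A A A  =>  b b b b b b b b b b b b b b b b b a a a a a a a a a A A   (applied A -> a)
  Step 54: b b b b b b b b b b b b b b b b b a a a a a a a a a A A  =>  b b b b b b b b b b b b b b b b b a a a a a a a a a a A   (applied A -> a)
  Step 55: b b b b b b b b b b b b b b b b b a a a a a a a a a a A  =>  b b b b b b b b b b b b b b b b b a a a a a a a a a a A A   (applied A -> A A)
  Step 56: b b b b b b b b b b b b b b b b b a a a a a a a a a a A A  =>  b b b b b b b b b b b b b b b b b a a a a a a a a a a A A A   (applied A -> A A)
  Step 57: b b b b b b b b b b b b b b b b b a a a a a a a a a a A A A  =>  b b b b b b b b b b b b b b b b b a a a a a a a a a a A A A A   (applied A -> A A)
  Step 58: b b b b b b b b b b b b b b b b b a a a a a a a a a a A A A A  =>  b b b b b b b b b b b b b b b b b a a a a a a a a a a a A A A   (applied A -> a)
  Step 59: b b b b b b b b b b b b b b b b b a a a a a a a a a a a A A A  =>  b b b b b b b b b b b b b b b b b a a a a a a a a a a a a A A   (applied A -> a)
  Step 60: b b b b b b b b b b b b b b b b b a a a a a a a a a a a a A A  =>  b b b b b b b b b b b b b b b b b a a a a a a a a a a a a a A   (applied A -> a)
  Step 61: b b b b b b b b b b b b b b b b b a a a a a a a a a a a a a A  =>  b b b b b b b b b b b b b b b b b a a a a a a a a a a a a a a   (applied A -> a)
Final yield: b b b b b b b b b b b b b b b b b a a a a a a a a a a a a a a
Total rewrite steps: 61

61


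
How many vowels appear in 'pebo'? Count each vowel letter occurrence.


Scanning each character of 'pebo':
  Position 1: 'p' -> consonant (running count: 0)
  Position 2: 'e' -> vowel (running count: 1)
  Position 3: 'b' -> consonant (running count: 1)
  Position 4: 'o' -> vowel (running count: 2)
Total vowels: 2

2


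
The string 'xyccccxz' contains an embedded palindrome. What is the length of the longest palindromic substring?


Scanning 'xyccccxz' for palindromic substrings.
Substring at positions 2-5: 'cccc'.
Check: reverse('cccc') = 'cccc' -> palindrome confirmed.
Neighbouring characters ('y' / 'x') break symmetry, so it cannot extend further.
No longer palindromic substring exists; longest length = 4

4


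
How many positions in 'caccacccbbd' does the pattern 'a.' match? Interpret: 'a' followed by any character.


Pattern: a. means 'a' followed by any character.
Scanning 'caccacccbbd' position-by-position:
  Pos 0: window 'ca' -> no
  Pos 1: window 'ac' -> MATCH
  Pos 2: window 'cc' -> no
  Pos 3: window 'ca' -> no
  Pos 4: window 'ac' -> MATCH
  Pos 5: window 'cc' -> no
  Pos 6: window 'cc' -> no
  Pos 7: window 'cb' -> no
  Pos 8: window 'bb' -> no
  Pos 9: window 'bd' -> no
  Pos 10: window 'd' -> no
Total matches: 2

2


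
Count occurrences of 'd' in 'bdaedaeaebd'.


Scanning 'bdaedaeaebd' for 'd':
  Position 1: 'd' -> MATCH (count: 1)
  Position 4: 'd' -> MATCH (count: 2)
  Position 10: 'd' -> MATCH (count: 3)
Total occurrences of 'd': 3

3


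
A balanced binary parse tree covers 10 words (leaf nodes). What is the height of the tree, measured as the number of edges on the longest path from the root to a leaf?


In a balanced binary tree with n leaves the deepest leaf is ceil(log2(n)) edges below the root.
log2(10) = 3.3219
ceil(3.3219) = 4
height (edges) = 4

4


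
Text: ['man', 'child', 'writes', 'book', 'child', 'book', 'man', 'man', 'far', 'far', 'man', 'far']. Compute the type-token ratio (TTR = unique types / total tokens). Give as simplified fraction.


Tokens: 12
Unique types: ('book', 'child', 'far', 'man', 'writes') = 5
TTR = 5/12
Already in lowest terms.

5/12


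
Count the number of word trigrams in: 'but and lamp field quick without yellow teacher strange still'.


Word trigrams from [10] words:
  Trigram 1: (but and lamp)
  Trigram 2: (and lamp field)
  Trigram 3: (lamp field quick)
  Trigram 4: (field quick without)
  Trigram 5: (quick without yellow)
  Trigram 6: (without yellow teacher)
  Trigram 7: (yellow teacher strange)
  Trigram 8: (teacher strange still)
Total word trigrams: 10 - 2 = 8

8


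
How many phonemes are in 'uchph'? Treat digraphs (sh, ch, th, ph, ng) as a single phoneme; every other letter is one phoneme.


Parsing 'uchph' greedily, digraphs first:
  'u' -> vowel phoneme (phonemes so far: 1)
  'ch' -> digraph (1 consonant phoneme) (phonemes so far: 2)
  'ph' -> digraph (1 consonant phoneme) (phonemes so far: 3)
Total phonemes: 3

3


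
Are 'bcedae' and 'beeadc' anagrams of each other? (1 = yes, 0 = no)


Sort characters of 'bcedae': 'abcdee'
Sort characters of 'beeadc': 'abcdee'
Sorted forms match -> they ARE anagrams
Result: 1

1


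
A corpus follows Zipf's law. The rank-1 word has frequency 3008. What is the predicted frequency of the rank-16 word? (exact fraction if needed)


Zipf's law: freq(rank) = f1 / rank
f1 = 3008, rank = 16
freq = 3008 / 16
= 188

188


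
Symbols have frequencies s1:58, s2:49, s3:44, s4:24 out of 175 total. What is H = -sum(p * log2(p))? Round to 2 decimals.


Computing entropy H = -sum(p_i * log2(p_i)):
  s1: p = 58/175 = 0.3314, -p*log2(p) = 0.5280
  s2: p = 49/175 = 0.2800, -p*log2(p) = 0.5142
  s3: p = 44/175 = 0.2514, -p*log2(p) = 0.5008
  s4: p = 24/175 = 0.1371, -p*log2(p) = 0.3931
H = sum of terms = 1.9361
Rounded to 2 decimals: 1.94

1.94


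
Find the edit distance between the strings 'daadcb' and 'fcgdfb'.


Building DP table for s1='daadcb' (len 6) and s2='fcgdfb' (len 6):
       f  c  g  d  f  b
    0  1  2  3  4  5  6
  d 1  1  2  3  3  4  5
  a 2  2  2  3  4  4  5
  a 3  3  3  3  4  5  5
  d 4  4  4  4  3  4  5
  c 5  5  4  5  4  4  5
  b 6  6  5  5  5  5  4
Edit distance = dp[6][6] = 4

4


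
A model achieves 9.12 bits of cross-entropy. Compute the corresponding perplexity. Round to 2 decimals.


Perplexity formula: PP = 2^H
H = 9.12
PP = 2^9.12
Decompose: 2^9.12 = 2^9 * 2^0.12
2^9 = 512, 2^0.12 ~ 1.0867349
PP ~ 512 * 1.0867349 = 556.4082688
Rounded to 2 decimals: 556.41

556.41


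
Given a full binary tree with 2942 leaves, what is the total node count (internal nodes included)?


Leaf nodes (terminals): 2942
Internal nodes = n - 1 = 2942 - 1 = 2941
Total = leaves + internal = 2942 + 2941 = 5883

5883


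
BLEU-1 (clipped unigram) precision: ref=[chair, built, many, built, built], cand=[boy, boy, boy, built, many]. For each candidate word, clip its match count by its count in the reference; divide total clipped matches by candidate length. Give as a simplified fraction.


Reference word counts: {'built': 3, 'chair': 1, 'many': 1}
Checking each candidate word (with clipping):
  'boy' -> not in reference -> no match (matches: 0)
  'boy' -> not in reference -> no match (matches: 0)
  'boy' -> not in reference -> no match (matches: 0)
  'built' -> in reference (ref count 3, used 1/3) -> match (matches: 1)
  'many' -> in reference (ref count 1, used 1/1) -> match (matches: 2)
Clipped matches: 2, Candidate length: 5
Precision = 2/5

2/5


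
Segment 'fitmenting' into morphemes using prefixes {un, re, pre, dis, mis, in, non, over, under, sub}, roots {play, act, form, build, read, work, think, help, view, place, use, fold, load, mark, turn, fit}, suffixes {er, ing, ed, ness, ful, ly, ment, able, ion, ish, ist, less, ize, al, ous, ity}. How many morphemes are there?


Segmenting 'fitmenting' against the inventory:
  'fit' -> root (morpheme 1)
  'ment' -> suffix (morpheme 2)
  'ing' -> suffix (morpheme 3)
Total morphemes: 3

3


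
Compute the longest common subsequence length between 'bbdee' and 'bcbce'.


DP table for LCS of 'bbdee' and 'bcbce':
       b  c  b  c  e
    0  0  0  0  0  0
  b 0  1  1  1  1  1
  b 0  1  1  2  2  2
  d 0  1  1  2  2  2
  e 0  1  1  2  2  3
  e 0  1  1  2  2  3
LCS: 'bbe'
LCS length = 3

3


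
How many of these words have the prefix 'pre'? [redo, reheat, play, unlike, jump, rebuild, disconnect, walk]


Checking each word for prefix 'pre':
  'redo' -> no (count: 0)
  'reheat' -> no (count: 0)
  'play' -> no (count: 0)
  'unlike' -> no (count: 0)
  'jump' -> no (count: 0)
  'rebuild' -> no (count: 0)
  'disconnect' -> no (count: 0)
  'walk' -> no (count: 0)
Total with prefix 'pre': 0

0


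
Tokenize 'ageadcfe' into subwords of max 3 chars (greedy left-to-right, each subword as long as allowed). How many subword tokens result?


'ageadcfe' has 8 characters.
Chunking with max size 3:
  Chunk 1: 'age' (positions 0-2)
  Chunk 2: 'adc' (positions 3-5)
  Chunk 3: 'fe' (positions 6-7)
Total chunks: ceil(8 / 3) = 3

3


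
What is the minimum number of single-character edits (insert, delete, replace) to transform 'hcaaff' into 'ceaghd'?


Building DP table for s1='hcaaff' (len 6) and s2='ceaghd' (len 6):
       c  e  a  g  h  d
    0  1  2  3  4  5  6
  h 1  1  2  3  4  4  5
  c 2  1  2  3  4  5  5
  a 3  2  2  2  3  4  5
  a 4  3  3  2  3  4  5
  f 5  4  4  3  3  4  5
  f 6  5  5  4  4  4  5
Edit distance = dp[6][6] = 5

5


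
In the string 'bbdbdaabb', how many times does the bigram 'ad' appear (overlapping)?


Scanning 'bbdbdaabb' for bigram 'ad':
  Position 0: 'bb' -> no
  Position 1: 'bd' -> no
  Position 2: 'db' -> no
  Position 3: 'bd' -> no
  Position 4: 'da' -> no
  Position 5: 'aa' -> no
  Position 6: 'ab' -> no
  Position 7: 'bb' -> no
Total matches: 0

0


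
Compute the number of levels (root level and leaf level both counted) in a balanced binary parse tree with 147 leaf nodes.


In a balanced binary tree with n leaves the deepest leaf is ceil(log2(n)) edges below the root,
so counting node levels inclusive of root and leaves gives ceil(log2(n)) + 1 levels.
log2(147) = 7.1997
ceil(7.1997) = 8
levels = 8 + 1 = 9

9


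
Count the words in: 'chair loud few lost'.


Counting words by splitting on spaces:
  Word 1: 'chair'
  Word 2: 'loud'
  Word 3: 'few'
  Word 4: 'lost'
Total words: 4

4


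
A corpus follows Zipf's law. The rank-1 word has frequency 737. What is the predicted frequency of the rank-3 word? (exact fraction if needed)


Zipf's law: freq(rank) = f1 / rank
f1 = 737, rank = 3
freq = 737 / 3
GCD(737, 3) = 1
Simplified: 737/3

737/3


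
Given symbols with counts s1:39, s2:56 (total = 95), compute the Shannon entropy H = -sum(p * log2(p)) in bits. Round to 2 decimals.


Computing entropy H = -sum(p_i * log2(p_i)):
  s1: p = 39/95 = 0.4105, -p*log2(p) = 0.5273
  s2: p = 56/95 = 0.5895, -p*log2(p) = 0.4495
H = sum of terms = 0.9768
Rounded to 2 decimals: 0.98

0.98


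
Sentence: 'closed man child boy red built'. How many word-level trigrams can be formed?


Word trigrams from [6] words:
  Trigram 1: (closed man child)
  Trigram 2: (man child boy)
  Trigram 3: (child boy red)
  Trigram 4: (boy red built)
Total word trigrams: 6 - 2 = 4

4


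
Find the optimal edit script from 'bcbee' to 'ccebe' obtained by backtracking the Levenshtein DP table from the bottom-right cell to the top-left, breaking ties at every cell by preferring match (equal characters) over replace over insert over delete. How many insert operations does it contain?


Edit distance = 3. Backtracking from cell (5, 5) with preference match > replace > insert > delete,
then listing the resulting alignment 'bcbee' -> 'ccebe' left to right:
  Step 1: replace b->c
  Step 2: keep 'c'
  Step 3: replace b->e
  Step 4: replace e->b
  Step 5: keep 'e'
Total insertions: 0

0


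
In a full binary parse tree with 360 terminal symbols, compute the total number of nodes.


Leaf nodes (terminals): 360
Internal nodes = n - 1 = 360 - 1 = 359
Total = leaves + internal = 360 + 359 = 719

719


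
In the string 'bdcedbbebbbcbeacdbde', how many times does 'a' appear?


Scanning 'bdcedbbebbbcbeacdbde' for 'a':
  Position 14: 'a' -> MATCH (count: 1)
Total occurrences of 'a': 1

1


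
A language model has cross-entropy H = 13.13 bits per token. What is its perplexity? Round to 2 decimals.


Perplexity formula: PP = 2^H
H = 13.13
PP = 2^13.13
Decompose: 2^13.13 = 2^13 * 2^0.13
2^13 = 8192, 2^0.13 ~ 1.0942937
PP ~ 8192 * 1.0942937 = 8964.4539904
Rounded to 2 decimals: 8964.45

8964.45


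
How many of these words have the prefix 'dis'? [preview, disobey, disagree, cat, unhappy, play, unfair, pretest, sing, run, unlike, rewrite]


Checking each word for prefix 'dis':
  'preview' -> no (count: 0)
  'disobey' -> YES, starts with 'dis' (count: 1)
  'disagree' -> YES, starts with 'dis' (count: 2)
  'cat' -> no (count: 2)
  'unhappy' -> no (count: 2)
  'play' -> no (count: 2)
  'unfair' -> no (count: 2)
  'pretest' -> no (count: 2)
  'sing' -> no (count: 2)
  'run' -> no (count: 2)
  'unlike' -> no (count: 2)
  'rewrite' -> no (count: 2)
Total with prefix 'dis': 2

2


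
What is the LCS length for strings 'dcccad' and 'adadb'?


DP table for LCS of 'dcccad' and 'adadb':
       a  d  a  d  b
    0  0  0  0  0  0
  d 0  0  1  1  1  1
  c 0  0  1  1  1  1
  c 0  0  1  1  1  1
  c 0  0  1  1  1  1
  a 0  1  1  2  2  2
  d 0  1  2  2  3  3
LCS: 'dad'
LCS length = 3

3


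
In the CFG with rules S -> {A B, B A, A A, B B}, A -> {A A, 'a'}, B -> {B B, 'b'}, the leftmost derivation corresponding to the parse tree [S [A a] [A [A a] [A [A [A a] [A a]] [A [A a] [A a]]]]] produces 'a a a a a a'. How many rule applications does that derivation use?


Every bracketed nonterminal node [X ...] in the tree is produced by exactly one rule application.
Reading the tree off as a leftmost derivation:
  Step 1: S  =>  A A   (applied S -> A A)
  Step 2: A A  =>  a A   (applied A -> a)
  Step 3: a A  =>  a A A   (applied A -> A A)
  Step 4: a A A  =>  a a A   (applied A -> a)
  Step 5: a a A  =>  a a A A   (applied A -> A A)
  Step 6: a a A A  =>  a a A A A   (applied A -> A A)
  Step 7: a a A A A  =>  a a a A A   (applied A -> a)
  Step 8: a a a A A  =>  a a a a A   (applied A -> a)
  Step 9: a a a a A  =>  a a a a A A   (applied A -> A A)
  Step 10: a a a a A A  =>  a a a a a A   (applied A -> a)
  Step 11: a a a a a A  =>  a a a a a a   (applied A -> a)
Final yield: a a a a a a
Total rewrite steps: 11

11


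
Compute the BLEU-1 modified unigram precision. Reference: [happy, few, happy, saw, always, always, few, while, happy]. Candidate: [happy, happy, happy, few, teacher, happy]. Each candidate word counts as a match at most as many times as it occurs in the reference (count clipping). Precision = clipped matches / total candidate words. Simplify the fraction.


Reference word counts: {'always': 2, 'few': 2, 'happy': 3, 'saw': 1, 'while': 1}
Checking each candidate word (with clipping):
  'happy' -> in reference (ref count 3, used 1/3) -> match (matches: 1)
  'happy' -> in reference (ref count 3, used 2/3) -> match (matches: 2)
  'happy' -> in reference (ref count 3, used 3/3) -> match (matches: 3)
  'few' -> in reference (ref count 2, used 1/2) -> match (matches: 4)
  'teacher' -> not in reference -> no match (matches: 4)
  'happy' -> ref count 3 already used up (3/3) -> clipped, no match (matches: 4)
Clipped matches: 4, Candidate length: 6
Precision = 4/6 = 2/3

2/3


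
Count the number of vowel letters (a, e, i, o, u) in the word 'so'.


Scanning each character of 'so':
  Position 1: 's' -> consonant (running count: 0)
  Position 2: 'o' -> vowel (running count: 1)
Total vowels: 1

1


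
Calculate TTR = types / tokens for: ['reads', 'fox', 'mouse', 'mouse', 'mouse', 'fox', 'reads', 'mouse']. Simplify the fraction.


Tokens: 8
Unique types: ('fox', 'mouse', 'reads') = 3
TTR = 3/8
Already in lowest terms.

3/8


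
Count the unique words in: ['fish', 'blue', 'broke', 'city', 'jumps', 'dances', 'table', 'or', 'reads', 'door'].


Listing all tokens and tracking unique types:
  Token 1: 'fish' -> NEW (unique so far: 1)
  Token 2: 'blue' -> NEW (unique so far: 2)
  Token 3: 'broke' -> NEW (unique so far: 3)
  Token 4: 'city' -> NEW (unique so far: 4)
  Token 5: 'jumps' -> NEW (unique so far: 5)
  Token 6: 'dances' -> NEW (unique so far: 6)
  Token 7: 'table' -> NEW (unique so far: 7)
  Token 8: 'or' -> NEW (unique so far: 8)
  Token 9: 'reads' -> NEW (unique so far: 9)
  Token 10: 'door' -> NEW (unique so far: 10)
Unique types: ('blue', 'broke', 'city', 'dances', 'door', 'fish', 'jumps', 'or', 'reads', 'table')
Vocabulary size: 10

10


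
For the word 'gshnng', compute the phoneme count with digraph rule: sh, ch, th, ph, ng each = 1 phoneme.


Parsing 'gshnng' greedily, digraphs first:
  'g' -> consonant phoneme (phonemes so far: 1)
  'sh' -> digraph (1 consonant phoneme) (phonemes so far: 2)
  'n' -> consonant phoneme (phonemes so far: 3)
  'ng' -> digraph (1 consonant phoneme) (phonemes so far: 4)
Total phonemes: 4

4


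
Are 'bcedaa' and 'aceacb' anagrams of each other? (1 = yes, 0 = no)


Sort characters of 'bcedaa': 'aabcde'
Sort characters of 'aceacb': 'aabcce'
Sorted forms differ -> they are NOT anagrams
Result: 0

0


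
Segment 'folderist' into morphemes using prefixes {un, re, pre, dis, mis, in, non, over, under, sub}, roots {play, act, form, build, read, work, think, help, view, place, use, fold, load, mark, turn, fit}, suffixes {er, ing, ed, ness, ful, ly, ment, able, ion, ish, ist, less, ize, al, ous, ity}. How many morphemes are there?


Segmenting 'folderist' against the inventory:
  'fold' -> root (morpheme 1)
  'er' -> suffix (morpheme 2)
  'ist' -> suffix (morpheme 3)
Total morphemes: 3

3


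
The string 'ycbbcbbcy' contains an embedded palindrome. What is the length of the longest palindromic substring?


Scanning 'ycbbcbbcy' for palindromic substrings.
Substring at positions 0-8: 'ycbbcbbcy'.
Check: reverse('ycbbcbbcy') = 'ycbbcbbcy' -> palindrome confirmed.
No longer palindromic substring exists; longest length = 9

9


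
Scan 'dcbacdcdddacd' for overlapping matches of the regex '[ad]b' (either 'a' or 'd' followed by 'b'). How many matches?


Pattern: [ad]b means either 'a' or 'd' followed by 'b'.
Scanning 'dcbacdcdddacd' position-by-position:
  Pos 0: window 'dc' -> no
  Pos 1: window 'cb' -> no
  Pos 2: window 'ba' -> no
  Pos 3: window 'ac' -> no
  Pos 4: window 'cd' -> no
  Pos 5: window 'dc' -> no
  Pos 6: window 'cd' -> no
  Pos 7: window 'dd' -> no
  Pos 8: window 'dd' -> no
  Pos 9: window 'da' -> no
  Pos 10: window 'ac' -> no
  Pos 11: window 'cd' -> no
  Pos 12: window 'd' -> no
Total matches: 0

0


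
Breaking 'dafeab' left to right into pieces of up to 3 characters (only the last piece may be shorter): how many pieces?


'dafeab' has 6 characters.
Chunking with max size 3:
  Chunk 1: 'daf' (positions 0-2)
  Chunk 2: 'eab' (positions 3-5)
Total chunks: ceil(6 / 3) = 2

2


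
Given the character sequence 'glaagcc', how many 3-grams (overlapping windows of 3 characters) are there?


String 'glaagcc' has length L = 7.
Number of overlapping n-grams = L - n + 1
Substituting: 7 - 3 + 1 = 5

5


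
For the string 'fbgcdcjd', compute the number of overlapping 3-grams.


String 'fbgcdcjd' has length L = 8.
Number of overlapping n-grams = L - n + 1
Substituting: 8 - 3 + 1 = 6

6


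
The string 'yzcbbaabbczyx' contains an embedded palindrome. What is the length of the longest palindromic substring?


Scanning 'yzcbbaabbczyx' for palindromic substrings.
Substring at positions 0-11: 'yzcbbaabbczy'.
Check: reverse('yzcbbaabbczy') = 'yzcbbaabbczy' -> palindrome confirmed.
Neighbouring characters ('-' / 'x') break symmetry, so it cannot extend further.
No longer palindromic substring exists; longest length = 12

12


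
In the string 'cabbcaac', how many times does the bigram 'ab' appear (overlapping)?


Scanning 'cabbcaac' for bigram 'ab':
  Position 0: 'ca' -> no
  Position 1: 'ab' -> MATCH
  Position 2: 'bb' -> no
  Position 3: 'bc' -> no
  Position 4: 'ca' -> no
  Position 5: 'aa' -> no
  Position 6: 'ac' -> no
Total matches: 1

1


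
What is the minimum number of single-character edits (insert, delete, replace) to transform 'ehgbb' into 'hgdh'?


Building DP table for s1='ehgbb' (len 5) and s2='hgdh' (len 4):
       h  g  d  h
    0  1  2  3  4
  e 1  1  2  3  4
  h 2  1  2  3  3
  g 3  2  1  2  3
  b 4  3  2  2  3
  b 5  4  3  3  3
Edit distance = dp[5][4] = 3

3


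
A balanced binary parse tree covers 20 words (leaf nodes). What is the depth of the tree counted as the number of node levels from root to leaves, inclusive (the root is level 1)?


In a balanced binary tree with n leaves the deepest leaf is ceil(log2(n)) edges below the root,
so counting node levels inclusive of root and leaves gives ceil(log2(n)) + 1 levels.
log2(20) = 4.3219
ceil(4.3219) = 5
levels = 5 + 1 = 6

6


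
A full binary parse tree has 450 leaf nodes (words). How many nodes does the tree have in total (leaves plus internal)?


Leaf nodes (terminals): 450
Internal nodes = n - 1 = 450 - 1 = 449
Total = leaves + internal = 450 + 449 = 899

899


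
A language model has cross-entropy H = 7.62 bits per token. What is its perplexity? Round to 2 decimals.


Perplexity formula: PP = 2^H
H = 7.62
PP = 2^7.62
Decompose: 2^7.62 = 2^7 * 2^0.62
2^7 = 128, 2^0.62 ~ 1.5368752
PP ~ 128 * 1.5368752 = 196.7200256
Rounded to 2 decimals: 196.72

196.72


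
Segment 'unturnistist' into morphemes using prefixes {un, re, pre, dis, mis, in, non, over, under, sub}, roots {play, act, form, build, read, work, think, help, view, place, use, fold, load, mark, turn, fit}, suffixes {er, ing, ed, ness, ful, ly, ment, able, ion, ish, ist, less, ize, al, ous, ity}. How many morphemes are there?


Segmenting 'unturnistist' against the inventory:
  'un' -> prefix (morpheme 1)
  'turn' -> root (morpheme 2)
  'ist' -> suffix (morpheme 3)
  'ist' -> suffix (morpheme 4)
Total morphemes: 4

4


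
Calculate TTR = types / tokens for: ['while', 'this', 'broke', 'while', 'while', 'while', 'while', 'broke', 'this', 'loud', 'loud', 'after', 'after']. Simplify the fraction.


Tokens: 13
Unique types: ('after', 'broke', 'loud', 'this', 'while') = 5
TTR = 5/13
Already in lowest terms.

5/13


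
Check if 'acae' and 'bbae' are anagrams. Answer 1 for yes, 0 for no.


Sort characters of 'acae': 'aace'
Sort characters of 'bbae': 'abbe'
Sorted forms differ -> they are NOT anagrams
Result: 0

0


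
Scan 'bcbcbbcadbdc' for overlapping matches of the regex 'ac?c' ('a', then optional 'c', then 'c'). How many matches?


Pattern: ac?c means 'a', then optional 'c', then 'c'.
Scanning 'bcbcbbcadbdc' position-by-position:
  Pos 0: window 'bcb' -> no
  Pos 1: window 'cbc' -> no
  Pos 2: window 'bcb' -> no
  Pos 3: window 'cbb' -> no
  Pos 4: window 'bbc' -> no
  Pos 5: window 'bca' -> no
  Pos 6: window 'cad' -> no
  Pos 7: window 'adb' -> no
  Pos 8: window 'dbd' -> no
  Pos 9: window 'bdc' -> no
  Pos 10: window 'dc' -> no
  Pos 11: window 'c' -> no
Total matches: 0

0


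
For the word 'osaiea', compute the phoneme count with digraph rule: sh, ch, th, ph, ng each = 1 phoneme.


Parsing 'osaiea' greedily, digraphs first:
  'o' -> vowel phoneme (phonemes so far: 1)
  's' -> consonant phoneme (phonemes so far: 2)
  'a' -> vowel phoneme (phonemes so far: 3)
  'i' -> vowel phoneme (phonemes so far: 4)
  'e' -> vowel phoneme (phonemes so far: 5)
  'a' -> vowel phoneme (phonemes so far: 6)
Total phonemes: 6

6


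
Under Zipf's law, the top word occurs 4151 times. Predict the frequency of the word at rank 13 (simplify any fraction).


Zipf's law: freq(rank) = f1 / rank
f1 = 4151, rank = 13
freq = 4151 / 13
GCD(4151, 13) = 1
Simplified: 4151/13

4151/13


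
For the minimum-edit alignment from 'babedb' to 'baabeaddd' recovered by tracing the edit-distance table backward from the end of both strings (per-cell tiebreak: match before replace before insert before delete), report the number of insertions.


Edit distance = 4. Backtracking from cell (6, 9) with preference match > replace > insert > delete,
then listing the resulting alignment 'babedb' -> 'baabeaddd' left to right:
  Step 1: keep 'b'
  Step 2: insert 'a' [insertion #1]
  Step 3: keep 'a'
  Step 4: keep 'b'
  Step 5: keep 'e'
  Step 6: insert 'a' [insertion #2]
  Step 7: insert 'd' [insertion #3]
  Step 8: keep 'd'
  Step 9: replace b->d
Total insertions: 3

3


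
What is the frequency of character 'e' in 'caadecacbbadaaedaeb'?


Scanning 'caadecacbbadaaedaeb' for 'e':
  Position 4: 'e' -> MATCH (count: 1)
  Position 14: 'e' -> MATCH (count: 2)
  Position 17: 'e' -> MATCH (count: 3)
Total occurrences of 'e': 3

3


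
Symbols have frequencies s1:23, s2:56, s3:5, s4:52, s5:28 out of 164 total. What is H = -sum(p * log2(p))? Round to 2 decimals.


Computing entropy H = -sum(p_i * log2(p_i)):
  s1: p = 23/164 = 0.1402, -p*log2(p) = 0.3974
  s2: p = 56/164 = 0.3415, -p*log2(p) = 0.5293
  s3: p = 5/164 = 0.0305, -p*log2(p) = 0.1535
  s4: p = 52/164 = 0.3171, -p*log2(p) = 0.5254
  s5: p = 28/164 = 0.1707, -p*log2(p) = 0.4354
H = sum of terms = 2.0410
Rounded to 2 decimals: 2.04

2.04


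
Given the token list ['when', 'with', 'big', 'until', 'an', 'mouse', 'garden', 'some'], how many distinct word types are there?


Listing all tokens and tracking unique types:
  Token 1: 'when' -> NEW (unique so far: 1)
  Token 2: 'with' -> NEW (unique so far: 2)
  Token 3: 'big' -> NEW (unique so far: 3)
  Token 4: 'until' -> NEW (unique so far: 4)
  Token 5: 'an' -> NEW (unique so far: 5)
  Token 6: 'mouse' -> NEW (unique so far: 6)
  Token 7: 'garden' -> NEW (unique so far: 7)
  Token 8: 'some' -> NEW (unique so far: 8)
Unique types: ('an', 'big', 'garden', 'mouse', 'some', 'until', 'when', 'with')
Vocabulary size: 8

8


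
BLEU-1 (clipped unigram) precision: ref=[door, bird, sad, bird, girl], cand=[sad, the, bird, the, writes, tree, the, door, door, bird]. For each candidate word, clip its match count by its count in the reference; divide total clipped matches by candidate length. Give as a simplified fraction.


Reference word counts: {'bird': 2, 'door': 1, 'girl': 1, 'sad': 1}
Checking each candidate word (with clipping):
  'sad' -> in reference (ref count 1, used 1/1) -> match (matches: 1)
  'the' -> not in reference -> no match (matches: 1)
  'bird' -> in reference (ref count 2, used 1/2) -> match (matches: 2)
  'the' -> not in reference -> no match (matches: 2)
  'writes' -> not in reference -> no match (matches: 2)
  'tree' -> not in reference -> no match (matches: 2)
  'the' -> not in reference -> no match (matches: 2)
  'door' -> in reference (ref count 1, used 1/1) -> match (matches: 3)
  'door' -> ref count 1 already used up (1/1) -> clipped, no match (matches: 3)
  'bird' -> in reference (ref count 2, used 2/2) -> match (matches: 4)
Clipped matches: 4, Candidate length: 10
Precision = 4/10 = 2/5

2/5


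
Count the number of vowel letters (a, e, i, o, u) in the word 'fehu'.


Scanning each character of 'fehu':
  Position 1: 'f' -> consonant (running count: 0)
  Position 2: 'e' -> vowel (running count: 1)
  Position 3: 'h' -> consonant (running count: 1)
  Position 4: 'u' -> vowel (running count: 2)
Total vowels: 2

2


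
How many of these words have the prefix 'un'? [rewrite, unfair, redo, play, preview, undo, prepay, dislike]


Checking each word for prefix 'un':
  'rewrite' -> no (count: 0)
  'unfair' -> YES, starts with 'un' (count: 1)
  'redo' -> no (count: 1)
  'play' -> no (count: 1)
  'preview' -> no (count: 1)
  'undo' -> YES, starts with 'un' (count: 2)
  'prepay' -> no (count: 2)
  'dislike' -> no (count: 2)
Total with prefix 'un': 2

2


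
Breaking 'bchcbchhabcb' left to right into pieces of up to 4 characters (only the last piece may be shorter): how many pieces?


'bchcbchhabcb' has 12 characters.
Chunking with max size 4:
  Chunk 1: 'bchc' (positions 0-3)
  Chunk 2: 'bchh' (positions 4-7)
  Chunk 3: 'abcb' (positions 8-11)
Total chunks: ceil(12 / 4) = 3

3


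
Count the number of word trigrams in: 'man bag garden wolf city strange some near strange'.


Word trigrams from [9] words:
  Trigram 1: (man bag garden)
  Trigram 2: (bag garden wolf)
  Trigram 3: (garden wolf city)
  Trigram 4: (wolf city strange)
  Trigram 5: (city strange some)
  Trigram 6: (strange some near)
  Trigram 7: (some near strange)
Total word trigrams: 9 - 2 = 7

7
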